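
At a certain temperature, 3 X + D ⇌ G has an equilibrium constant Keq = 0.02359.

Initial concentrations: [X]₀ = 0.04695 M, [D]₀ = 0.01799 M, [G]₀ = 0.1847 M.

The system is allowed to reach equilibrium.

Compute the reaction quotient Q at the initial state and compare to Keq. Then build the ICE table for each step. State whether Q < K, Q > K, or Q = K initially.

Q₀ = 9.9204e+04; Q > K (proceeds reverse)

Q₀ = 9.9204e+04 vs Keq = 0.02359 ⇒ Q>K, reverse
Step 1:
                  X         D         G
  Initial   0.04695   0.01799    0.1847
  Change      0.551    0.1837   -0.1837
  Equil       0.598    0.2017  0.001017
  solve Keq expr → x = -0.1837; check Q = 0.02359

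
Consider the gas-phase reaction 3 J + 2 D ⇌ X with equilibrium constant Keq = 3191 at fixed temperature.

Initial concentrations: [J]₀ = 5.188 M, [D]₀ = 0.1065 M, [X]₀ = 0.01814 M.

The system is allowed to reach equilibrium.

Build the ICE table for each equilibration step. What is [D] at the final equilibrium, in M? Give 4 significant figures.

Q₀ = 0.01145 vs Keq = 3191 ⇒ Q<K, forward
Step 1:
                    J           D           X
  I             5.188      0.1065     0.01814
  C           -0.1591     -0.1061     0.05304
  E             5.029  4.1880e-04     0.07118
  solve Keq expr → x = 0.05304; check Q = 3191

[D]_eq = 4.1880e-04 M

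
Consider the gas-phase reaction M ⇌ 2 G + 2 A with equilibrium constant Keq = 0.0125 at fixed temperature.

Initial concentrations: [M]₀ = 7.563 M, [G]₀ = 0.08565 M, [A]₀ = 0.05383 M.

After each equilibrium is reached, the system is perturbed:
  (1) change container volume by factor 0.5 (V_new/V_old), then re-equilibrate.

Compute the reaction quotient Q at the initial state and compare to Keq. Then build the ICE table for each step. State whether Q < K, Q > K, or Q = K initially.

Q₀ = 2.8107e-06 vs Keq = 0.0125 ⇒ Q<K, forward
Step 1:
                  M         G         A
  init        7.563   0.08565   0.05383
  Δ         -0.2403    0.4805    0.4805
  eq          7.323    0.5662    0.5344
  solve Keq expr → x = 0.2403; check Q = 0.0125
Then change container volume by factor 0.5 (V_new/V_old).
Step 2:
                  M         G         A
  init        14.65     1.132     1.069
  Δ          0.2216   -0.4432   -0.4432
  eq          14.87    0.6892    0.6255
  solve Keq expr → x = -0.2216; check Q = 0.0125

Q₀ = 2.8107e-06; Q < K (proceeds forward)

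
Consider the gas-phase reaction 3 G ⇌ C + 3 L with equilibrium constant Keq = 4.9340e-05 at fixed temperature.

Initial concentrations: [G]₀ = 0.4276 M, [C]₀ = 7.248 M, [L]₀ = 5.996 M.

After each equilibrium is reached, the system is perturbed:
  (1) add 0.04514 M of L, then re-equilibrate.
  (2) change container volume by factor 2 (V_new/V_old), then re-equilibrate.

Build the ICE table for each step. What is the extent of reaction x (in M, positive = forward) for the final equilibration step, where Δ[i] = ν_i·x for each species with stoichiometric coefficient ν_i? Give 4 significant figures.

Q₀ = 1.9984e+04 vs Keq = 4.9340e-05 ⇒ Q>K, reverse
Step 1:
                  G         C         L
  I          0.4276     7.248     5.996
  C           5.864    -1.955    -5.864
  E           6.291     5.293    0.1324
  solve Keq expr → x = -1.955; check Q = 4.9340e-05
Then add 0.04514 M of L.
Step 2:
                  G         C         L
  I           6.291     5.293    0.1775
  C         0.04409   -0.0147  -0.04409
  E           6.335     5.279    0.1335
  solve Keq expr → x = -0.0147; check Q = 4.9340e-05
Then change container volume by factor 2 (V_new/V_old).
Step 3:
                  G         C         L
  I           3.168     2.639   0.06673
  C        -0.01684  0.005612   0.01684
  E           3.151     2.645   0.08356
  solve Keq expr → x = 0.005612; check Q = 4.9340e-05

x = 0.005612 M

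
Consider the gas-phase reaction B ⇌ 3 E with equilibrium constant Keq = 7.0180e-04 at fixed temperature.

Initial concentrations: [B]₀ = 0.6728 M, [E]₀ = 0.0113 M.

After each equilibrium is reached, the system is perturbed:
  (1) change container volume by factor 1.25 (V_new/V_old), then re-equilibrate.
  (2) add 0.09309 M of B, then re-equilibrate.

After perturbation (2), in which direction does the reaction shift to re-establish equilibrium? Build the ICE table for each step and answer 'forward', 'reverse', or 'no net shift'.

Q₀ = 2.1446e-06 vs Keq = 7.0180e-04 ⇒ Q<K, forward
Step 1:
                   B          E
  Initial     0.6728     0.0113
  Change     -0.0219    0.06571
  Equil       0.6509    0.07701
  solve Keq expr → x = 0.0219; check Q = 7.0180e-04
Then change container volume by factor 1.25 (V_new/V_old).
Step 2:
                   B          E
  Initial     0.5207    0.06161
  Change   -0.003245   0.009734
  Equil       0.5175    0.07135
  solve Keq expr → x = 0.003245; check Q = 7.0180e-04
Then add 0.09309 M of B.
Step 3:
                   B          E
  Initial     0.6106    0.07135
  Change    -0.00133    0.00399
  Equil       0.6092    0.07534
  solve Keq expr → x = 0.00133; check Q = 7.0180e-04

Direction: forward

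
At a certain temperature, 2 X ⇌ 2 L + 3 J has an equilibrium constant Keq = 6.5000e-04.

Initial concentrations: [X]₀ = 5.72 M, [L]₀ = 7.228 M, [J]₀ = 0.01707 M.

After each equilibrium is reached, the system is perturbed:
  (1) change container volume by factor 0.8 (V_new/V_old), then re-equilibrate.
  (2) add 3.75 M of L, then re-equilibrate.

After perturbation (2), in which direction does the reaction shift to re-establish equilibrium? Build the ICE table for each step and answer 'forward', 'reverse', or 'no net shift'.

Direction: reverse

Q₀ = 7.9423e-06 vs Keq = 6.5000e-04 ⇒ Q<K, forward
Step 1:
                   X          L          J
  init          5.72      7.228    0.01707
  Δ         -0.03764    0.03764    0.05646
  eq           5.682      7.266    0.07353
  solve Keq expr → x = 0.01882; check Q = 6.5000e-04
Then change container volume by factor 0.8 (V_new/V_old).
Step 2:
                   X          L          J
  init         7.103      9.082    0.09191
  Δ          0.01216   -0.01216   -0.01823
  eq           7.115       9.07    0.07368
  solve Keq expr → x = -0.006078; check Q = 6.5000e-04
Then add 3.75 M of L.
Step 3:
                   X          L          J
  init         7.115      12.82    0.07368
  Δ          0.01006   -0.01006   -0.01509
  eq           7.125      12.81    0.05859
  solve Keq expr → x = -0.005031; check Q = 6.5000e-04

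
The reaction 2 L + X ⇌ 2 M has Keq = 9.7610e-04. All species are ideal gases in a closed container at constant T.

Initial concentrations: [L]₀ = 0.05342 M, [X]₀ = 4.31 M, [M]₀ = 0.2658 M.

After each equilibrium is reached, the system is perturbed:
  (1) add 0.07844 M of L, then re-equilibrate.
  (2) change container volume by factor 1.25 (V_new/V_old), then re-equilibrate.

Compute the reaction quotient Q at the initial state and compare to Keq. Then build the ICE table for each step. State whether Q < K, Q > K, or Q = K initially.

Q₀ = 5.744; Q > K (proceeds reverse)

Q₀ = 5.744 vs Keq = 9.7610e-04 ⇒ Q>K, reverse
Step 1:
                  L         X         M
  I         0.05342      4.31    0.2658
  C          0.2461     0.123   -0.2461
  E          0.2995     4.433    0.0197
  solve Keq expr → x = -0.123; check Q = 9.7610e-04
Then add 0.07844 M of L.
Step 2:
                  L         X         M
  I           0.378     4.433    0.0197
  C       -0.004835 -0.002418  0.004835
  E          0.3731     4.431   0.02454
  solve Keq expr → x = 0.002418; check Q = 9.7610e-04
Then change container volume by factor 1.25 (V_new/V_old).
Step 3:
                  L         X         M
  I          0.2985     3.545   0.01963
  C        0.001955 9.7749e-04 -0.001955
  E          0.3005     3.545   0.01768
  solve Keq expr → x = -9.7749e-04; check Q = 9.7610e-04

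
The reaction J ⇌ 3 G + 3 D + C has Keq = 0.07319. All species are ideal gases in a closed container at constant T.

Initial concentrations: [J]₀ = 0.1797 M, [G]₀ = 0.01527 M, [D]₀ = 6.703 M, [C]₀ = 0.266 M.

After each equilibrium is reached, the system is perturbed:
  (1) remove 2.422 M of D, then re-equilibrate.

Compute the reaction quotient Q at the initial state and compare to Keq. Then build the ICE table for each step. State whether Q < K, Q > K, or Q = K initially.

Q₀ = 0.001587 vs Keq = 0.07319 ⇒ Q<K, forward
Step 1:
                  J         G         D         C
  I          0.1797   0.01527     6.703     0.266
  C        -0.01237   0.03711   0.03711   0.01237
  E          0.1673   0.05238      6.74    0.2784
  solve Keq expr → x = 0.01237; check Q = 0.07319
Then remove 2.422 M of D.
Step 2:
                  J         G         D         C
  I          0.1673   0.05238     4.318    0.2784
  C       -0.008862   0.02659   0.02659  0.008862
  E          0.1585   0.07896     4.345    0.2872
  solve Keq expr → x = 0.008862; check Q = 0.07319

Q₀ = 0.001587; Q < K (proceeds forward)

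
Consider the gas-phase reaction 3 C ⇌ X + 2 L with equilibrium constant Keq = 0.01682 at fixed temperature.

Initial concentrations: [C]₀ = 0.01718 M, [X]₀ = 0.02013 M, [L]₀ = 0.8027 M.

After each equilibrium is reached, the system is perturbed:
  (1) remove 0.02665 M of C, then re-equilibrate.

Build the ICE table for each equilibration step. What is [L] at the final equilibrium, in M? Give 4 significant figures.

Q₀ = 2558 vs Keq = 0.01682 ⇒ Q>K, reverse
Step 1:
                  C         X         L
  init      0.01718   0.02013    0.8027
  Δ         0.06035  -0.02012  -0.04023
  eq        0.07753 1.3483e-05    0.7625
  solve Keq expr → x = -0.02012; check Q = 0.01682
Then remove 0.02665 M of C.
Step 2:
                  C         X         L
  init      0.05088 1.3483e-05    0.7625
  Δ       2.8996e-05 -9.6655e-06 -1.9331e-05
  eq        0.05091 3.8175e-06    0.7624
  solve Keq expr → x = -9.6655e-06; check Q = 0.01682

[L]_eq = 0.7624 M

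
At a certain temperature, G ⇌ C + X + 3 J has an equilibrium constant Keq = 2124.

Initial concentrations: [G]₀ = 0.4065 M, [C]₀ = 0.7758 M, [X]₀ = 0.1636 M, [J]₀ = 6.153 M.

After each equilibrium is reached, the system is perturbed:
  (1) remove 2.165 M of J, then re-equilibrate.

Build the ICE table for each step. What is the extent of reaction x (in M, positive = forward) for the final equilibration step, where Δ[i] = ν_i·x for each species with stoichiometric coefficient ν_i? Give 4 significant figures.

x = 0.05098 M

Q₀ = 72.73 vs Keq = 2124 ⇒ Q<K, forward
Step 1:
                   G          C          X          J
  Initial     0.4065     0.7758     0.1636      6.153
  Change     -0.3176     0.3176     0.3176     0.9529
  Equil      0.08888      1.093     0.4812      7.106
  solve Keq expr → x = 0.3176; check Q = 2124
Then remove 2.165 M of J.
Step 2:
                   G          C          X          J
  Initial    0.08888      1.093     0.4812      4.941
  Change    -0.05098    0.05098    0.05098      0.153
  Equil       0.0379      1.144     0.5322      5.094
  solve Keq expr → x = 0.05098; check Q = 2124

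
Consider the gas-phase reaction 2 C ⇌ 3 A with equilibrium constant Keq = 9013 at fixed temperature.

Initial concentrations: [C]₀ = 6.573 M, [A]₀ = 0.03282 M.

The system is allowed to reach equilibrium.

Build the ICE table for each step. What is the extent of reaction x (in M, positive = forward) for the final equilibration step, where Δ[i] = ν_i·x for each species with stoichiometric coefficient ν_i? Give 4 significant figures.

Q₀ = 8.1825e-07 vs Keq = 9013 ⇒ Q<K, forward
Step 1:
                   C          A
  init         6.573    0.03282
  Δ           -6.268      9.402
  eq          0.3052      9.434
  solve Keq expr → x = 3.134; check Q = 9013

x = 3.134 M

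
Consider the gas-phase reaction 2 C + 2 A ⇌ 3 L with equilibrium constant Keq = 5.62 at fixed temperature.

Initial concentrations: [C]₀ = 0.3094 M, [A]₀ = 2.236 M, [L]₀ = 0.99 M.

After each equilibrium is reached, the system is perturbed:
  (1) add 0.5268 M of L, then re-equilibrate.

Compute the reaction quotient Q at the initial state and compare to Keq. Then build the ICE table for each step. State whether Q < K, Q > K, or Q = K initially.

Q₀ = 2.027; Q < K (proceeds forward)

Q₀ = 2.027 vs Keq = 5.62 ⇒ Q<K, forward
Step 1:
                  C         A         L
  Initial    0.3094     2.236      0.99
  Change   -0.08038  -0.08038    0.1206
  Equil       0.229     2.156     1.111
  solve Keq expr → x = 0.04019; check Q = 5.62
Then add 0.5268 M of L.
Step 2:
                  C         A         L
  Initial     0.229     2.156     1.637
  Change     0.1061    0.1061   -0.1592
  Equil      0.3352     2.262     1.478
  solve Keq expr → x = -0.05307; check Q = 5.62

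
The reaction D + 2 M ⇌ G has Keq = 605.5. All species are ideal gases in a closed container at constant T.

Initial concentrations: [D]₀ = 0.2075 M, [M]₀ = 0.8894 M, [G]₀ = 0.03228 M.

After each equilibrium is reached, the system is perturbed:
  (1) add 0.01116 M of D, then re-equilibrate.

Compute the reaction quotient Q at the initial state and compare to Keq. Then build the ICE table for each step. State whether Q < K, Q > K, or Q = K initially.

Q₀ = 0.1967 vs Keq = 605.5 ⇒ Q<K, forward
Step 1:
                  D         M         G
  I          0.2075    0.8894   0.03228
  C         -0.2058   -0.4116    0.2058
  E        0.001722    0.4778    0.2381
  solve Keq expr → x = 0.2058; check Q = 605.5
Then add 0.01116 M of D.
Step 2:
                  D         M         G
  I         0.01288    0.4778    0.2381
  C         -0.0109  -0.02181    0.0109
  E        0.001977     0.456     0.249
  solve Keq expr → x = 0.0109; check Q = 605.5

Q₀ = 0.1967; Q < K (proceeds forward)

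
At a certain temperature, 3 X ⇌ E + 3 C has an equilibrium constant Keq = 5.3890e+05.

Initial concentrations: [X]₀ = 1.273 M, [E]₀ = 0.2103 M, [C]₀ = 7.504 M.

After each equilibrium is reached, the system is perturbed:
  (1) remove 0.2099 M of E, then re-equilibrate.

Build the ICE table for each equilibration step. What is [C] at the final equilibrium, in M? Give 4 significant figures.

Q₀ = 43.08 vs Keq = 5.3890e+05 ⇒ Q<K, forward
Step 1:
                  X         E         C
  I           1.273    0.2103     7.504
  C          -1.183    0.3942     1.183
  E         0.09026    0.6045     8.687
  solve Keq expr → x = 0.3942; check Q = 5.3890e+05
Then remove 0.2099 M of E.
Step 2:
                  X         E         C
  I         0.09026    0.3946     8.687
  C         -0.0116  0.003867    0.0116
  E         0.07866    0.3985     8.698
  solve Keq expr → x = 0.003867; check Q = 5.3890e+05

[C]_eq = 8.698 M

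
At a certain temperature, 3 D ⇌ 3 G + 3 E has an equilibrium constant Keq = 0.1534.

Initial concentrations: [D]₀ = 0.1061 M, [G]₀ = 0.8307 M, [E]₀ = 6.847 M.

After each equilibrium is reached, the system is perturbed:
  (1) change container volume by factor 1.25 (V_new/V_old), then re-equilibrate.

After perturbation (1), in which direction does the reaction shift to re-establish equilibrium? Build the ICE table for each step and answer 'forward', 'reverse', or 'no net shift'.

Direction: forward

Q₀ = 1.5406e+05 vs Keq = 0.1534 ⇒ Q>K, reverse
Step 1:
                    D           G           E
  Initial      0.1061      0.8307       6.847
  Change        0.755      -0.755      -0.755
  Equil        0.8611     0.07567       6.092
  solve Keq expr → x = -0.2517; check Q = 0.1534
Then change container volume by factor 1.25 (V_new/V_old).
Step 2:
                    D           G           E
  Initial      0.6889     0.06054       4.874
  Change     -0.01345     0.01345     0.01345
  Equil        0.6755     0.07399       4.887
  solve Keq expr → x = 0.004484; check Q = 0.1534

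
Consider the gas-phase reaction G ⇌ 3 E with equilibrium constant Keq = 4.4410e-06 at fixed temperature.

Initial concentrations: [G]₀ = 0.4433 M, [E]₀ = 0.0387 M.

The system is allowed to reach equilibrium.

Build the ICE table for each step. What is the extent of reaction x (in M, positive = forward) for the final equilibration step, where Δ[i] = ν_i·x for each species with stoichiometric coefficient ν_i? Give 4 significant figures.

Q₀ = 1.3075e-04 vs Keq = 4.4410e-06 ⇒ Q>K, reverse
Step 1:
                    G           E
  init         0.4433      0.0387
  Δ          0.008695    -0.02609
  eq            0.452     0.01261
  solve Keq expr → x = -0.008695; check Q = 4.4410e-06

x = -0.008695 M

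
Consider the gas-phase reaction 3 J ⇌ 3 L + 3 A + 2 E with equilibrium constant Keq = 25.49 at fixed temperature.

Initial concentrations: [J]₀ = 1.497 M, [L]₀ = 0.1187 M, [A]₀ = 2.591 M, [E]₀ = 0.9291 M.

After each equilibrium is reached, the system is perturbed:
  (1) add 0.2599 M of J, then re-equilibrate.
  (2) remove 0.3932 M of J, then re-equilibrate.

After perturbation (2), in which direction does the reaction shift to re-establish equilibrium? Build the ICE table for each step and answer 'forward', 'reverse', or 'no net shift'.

Q₀ = 0.007485 vs Keq = 25.49 ⇒ Q<K, forward
Step 1:
                   J          L          A          E
  Initial      1.497     0.1187      2.591     0.9291
  Change     -0.5845     0.5845     0.5845     0.3897
  Equil       0.9125     0.7032      3.176      1.319
  solve Keq expr → x = 0.1948; check Q = 25.49
Then add 0.2599 M of J.
Step 2:
                   J          L          A          E
  Initial      1.172     0.7032      3.176      1.319
  Change    -0.08741    0.08741    0.08741    0.05827
  Equil        1.085     0.7906      3.263      1.377
  solve Keq expr → x = 0.02914; check Q = 25.49
Then remove 0.3932 M of J.
Step 3:
                   J          L          A          E
  Initial     0.6918     0.7906      3.263      1.377
  Change      0.1342    -0.1342    -0.1342   -0.08946
  Equil        0.826     0.6564      3.129      1.288
  solve Keq expr → x = -0.04473; check Q = 25.49

Direction: reverse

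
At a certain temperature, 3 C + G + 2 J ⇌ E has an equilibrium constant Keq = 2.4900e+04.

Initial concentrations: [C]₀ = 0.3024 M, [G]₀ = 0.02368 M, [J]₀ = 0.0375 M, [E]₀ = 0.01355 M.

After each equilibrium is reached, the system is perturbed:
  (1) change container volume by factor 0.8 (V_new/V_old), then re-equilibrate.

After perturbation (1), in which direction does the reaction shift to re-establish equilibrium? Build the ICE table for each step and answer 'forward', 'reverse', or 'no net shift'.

Q₀ = 1.4715e+04 vs Keq = 2.4900e+04 ⇒ Q<K, forward
Step 1:
                    C           G           J           E
  init         0.3024     0.02368      0.0375     0.01355
  Δ         -0.006166   -0.002055   -0.004111    0.002055
  eq           0.2962     0.02162     0.03339     0.01561
  solve Keq expr → x = 0.002055; check Q = 2.4900e+04
Then change container volume by factor 0.8 (V_new/V_old).
Step 2:
                    C           G           J           E
  init         0.3703     0.02703     0.04174     0.01951
  Δ          -0.01514   -0.005047    -0.01009    0.005047
  eq           0.3552     0.02198     0.03164     0.02455
  solve Keq expr → x = 0.005047; check Q = 2.4900e+04

Direction: forward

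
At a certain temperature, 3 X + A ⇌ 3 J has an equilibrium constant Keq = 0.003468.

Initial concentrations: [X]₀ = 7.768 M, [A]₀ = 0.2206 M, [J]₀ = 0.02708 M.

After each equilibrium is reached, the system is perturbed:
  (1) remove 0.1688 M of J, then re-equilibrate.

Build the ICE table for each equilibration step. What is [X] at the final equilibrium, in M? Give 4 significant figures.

Q₀ = 1.9205e-07 vs Keq = 0.003468 ⇒ Q<K, forward
Step 1:
                   X          A          J
  init         7.768     0.2206    0.02708
  Δ          -0.4391    -0.1464     0.4391
  eq           7.329    0.07422     0.4662
  solve Keq expr → x = 0.1464; check Q = 0.003468
Then remove 0.1688 M of J.
Step 2:
                   X          A          J
  init         7.329    0.07422     0.2974
  Δ         -0.09004   -0.03001    0.09004
  eq           7.239    0.04421     0.3874
  solve Keq expr → x = 0.03001; check Q = 0.003468

[X]_eq = 7.239 M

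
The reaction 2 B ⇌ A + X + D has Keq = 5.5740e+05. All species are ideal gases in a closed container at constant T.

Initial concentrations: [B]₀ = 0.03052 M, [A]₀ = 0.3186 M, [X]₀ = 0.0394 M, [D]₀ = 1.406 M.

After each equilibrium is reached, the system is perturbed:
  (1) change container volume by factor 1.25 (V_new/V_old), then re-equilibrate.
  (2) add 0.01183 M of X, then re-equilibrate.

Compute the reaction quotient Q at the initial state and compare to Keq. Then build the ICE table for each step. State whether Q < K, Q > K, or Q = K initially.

Q₀ = 18.95 vs Keq = 5.5740e+05 ⇒ Q<K, forward
Step 1:
                  B         A         X         D
  I         0.03052    0.3186    0.0394     1.406
  C         -0.0303   0.01515   0.01515   0.01515
  E       2.1545e-04    0.3338   0.05455     1.421
  solve Keq expr → x = 0.01515; check Q = 5.5740e+05
Then change container volume by factor 1.25 (V_new/V_old).
Step 2:
                  B         A         X         D
  I       1.7236e-04     0.267   0.04364     1.137
  C       -1.8178e-05 9.0888e-06 9.0888e-06 9.0888e-06
  E       1.5419e-04     0.267   0.04365     1.137
  solve Keq expr → x = 9.0888e-06; check Q = 5.5740e+05
Then add 0.01183 M of X.
Step 3:
                  B         A         X         D
  I       1.5419e-04     0.267   0.05548     1.137
  C       1.9623e-05 -9.8114e-06 -9.8114e-06 -9.8114e-06
  E       1.7381e-04     0.267   0.05547     1.137
  solve Keq expr → x = -9.8114e-06; check Q = 5.5740e+05

Q₀ = 18.95; Q < K (proceeds forward)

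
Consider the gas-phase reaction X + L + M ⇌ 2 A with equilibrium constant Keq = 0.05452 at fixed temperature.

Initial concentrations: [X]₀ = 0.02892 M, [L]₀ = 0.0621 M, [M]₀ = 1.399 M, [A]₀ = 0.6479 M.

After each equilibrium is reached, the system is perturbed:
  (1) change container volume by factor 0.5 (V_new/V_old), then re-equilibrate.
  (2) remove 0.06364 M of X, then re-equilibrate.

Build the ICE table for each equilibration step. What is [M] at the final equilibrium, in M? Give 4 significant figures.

[M]_eq = 3.322 M

Q₀ = 167.1 vs Keq = 0.05452 ⇒ Q>K, reverse
Step 1:
                  X         L         M         A
  Initial   0.02892    0.0621     1.399    0.6479
  Change     0.2755    0.2755    0.2755    -0.551
  Equil      0.3044    0.3376     1.675   0.09687
  solve Keq expr → x = -0.2755; check Q = 0.05452
Then change container volume by factor 0.5 (V_new/V_old).
Step 2:
                  X         L         M         A
  Initial    0.6089    0.6752     3.349    0.1937
  Change   -0.03253  -0.03253  -0.03253   0.06506
  Equil      0.5763    0.6427     3.317    0.2588
  solve Keq expr → x = 0.03253; check Q = 0.05452
Then remove 0.06364 M of X.
Step 3:
                  X         L         M         A
  Initial    0.5127    0.6427     3.317    0.2588
  Change   0.005966  0.005966  0.005966  -0.01193
  Equil      0.5187    0.6487     3.322    0.2469
  solve Keq expr → x = -0.005966; check Q = 0.05452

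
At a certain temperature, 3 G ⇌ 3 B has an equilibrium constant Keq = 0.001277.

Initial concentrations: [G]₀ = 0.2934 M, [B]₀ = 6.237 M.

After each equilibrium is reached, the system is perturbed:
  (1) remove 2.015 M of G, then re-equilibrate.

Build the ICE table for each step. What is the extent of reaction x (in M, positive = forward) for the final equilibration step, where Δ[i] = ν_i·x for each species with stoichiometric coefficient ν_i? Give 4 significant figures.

Q₀ = 9606 vs Keq = 0.001277 ⇒ Q>K, reverse
Step 1:
                    G           B
  init         0.2934       6.237
  Δ             5.598      -5.598
  eq            5.891      0.6392
  solve Keq expr → x = -1.866; check Q = 0.001277
Then remove 2.015 M of G.
Step 2:
                    G           B
  init          3.876      0.6392
  Δ            0.1972     -0.1972
  eq            4.073      0.4419
  solve Keq expr → x = -0.06574; check Q = 0.001277

x = -0.06574 M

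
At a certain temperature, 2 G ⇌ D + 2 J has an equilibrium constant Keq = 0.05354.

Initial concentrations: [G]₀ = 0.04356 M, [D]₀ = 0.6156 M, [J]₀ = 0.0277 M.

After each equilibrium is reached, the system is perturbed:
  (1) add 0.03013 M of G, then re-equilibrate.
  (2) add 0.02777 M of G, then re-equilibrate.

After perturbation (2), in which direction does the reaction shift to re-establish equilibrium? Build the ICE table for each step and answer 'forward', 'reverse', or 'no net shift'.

Q₀ = 0.2489 vs Keq = 0.05354 ⇒ Q>K, reverse
Step 1:
                   G          D          J
  init       0.04356     0.6156     0.0277
  Δ          0.01141  -0.005706   -0.01141
  eq         0.05497     0.6099    0.01629
  solve Keq expr → x = -0.005706; check Q = 0.05354
Then add 0.03013 M of G.
Step 2:
                   G          D          J
  init        0.0851     0.6099    0.01629
  Δ        -0.006837   0.003418   0.006837
  eq         0.07827     0.6133    0.02312
  solve Keq expr → x = 0.003418; check Q = 0.05354
Then add 0.02777 M of G.
Step 3:
                   G          D          J
  init         0.106     0.6133    0.02312
  Δ        -0.006276   0.003138   0.006276
  eq         0.09976     0.6164     0.0294
  solve Keq expr → x = 0.003138; check Q = 0.05354

Direction: forward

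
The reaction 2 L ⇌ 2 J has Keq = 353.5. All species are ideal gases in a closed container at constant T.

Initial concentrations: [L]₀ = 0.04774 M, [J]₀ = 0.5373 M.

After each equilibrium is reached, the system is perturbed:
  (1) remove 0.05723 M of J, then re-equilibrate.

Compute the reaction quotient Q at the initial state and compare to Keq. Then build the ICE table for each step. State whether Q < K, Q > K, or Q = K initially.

Q₀ = 126.7; Q < K (proceeds forward)

Q₀ = 126.7 vs Keq = 353.5 ⇒ Q<K, forward
Step 1:
                    L           J
  I           0.04774      0.5373
  C          -0.01819     0.01819
  E           0.02955      0.5555
  solve Keq expr → x = 0.009097; check Q = 353.5
Then remove 0.05723 M of J.
Step 2:
                    L           J
  I           0.02955      0.4983
  C          -0.00289     0.00289
  E           0.02665      0.5012
  solve Keq expr → x = 0.001445; check Q = 353.5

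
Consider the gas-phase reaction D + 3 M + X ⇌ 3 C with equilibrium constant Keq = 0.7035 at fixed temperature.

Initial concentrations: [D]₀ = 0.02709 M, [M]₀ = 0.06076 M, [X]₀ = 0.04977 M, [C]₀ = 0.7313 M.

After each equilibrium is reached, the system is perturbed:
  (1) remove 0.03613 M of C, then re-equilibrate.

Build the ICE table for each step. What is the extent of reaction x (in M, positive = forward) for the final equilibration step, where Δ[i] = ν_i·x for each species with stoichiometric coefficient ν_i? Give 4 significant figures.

x = 0.007964 M

Q₀ = 1.2932e+06 vs Keq = 0.7035 ⇒ Q>K, reverse
Step 1:
                  D         M         X         C
  init      0.02709   0.06076   0.04977    0.7313
  Δ          0.1795    0.5385    0.1795   -0.5385
  eq         0.2066    0.5992    0.2293    0.1928
  solve Keq expr → x = -0.1795; check Q = 0.7035
Then remove 0.03613 M of C.
Step 2:
                  D         M         X         C
  init       0.2066    0.5992    0.2293    0.1567
  Δ       -0.007964  -0.02389 -0.007964   0.02389
  eq         0.1986    0.5753    0.2213    0.1806
  solve Keq expr → x = 0.007964; check Q = 0.7035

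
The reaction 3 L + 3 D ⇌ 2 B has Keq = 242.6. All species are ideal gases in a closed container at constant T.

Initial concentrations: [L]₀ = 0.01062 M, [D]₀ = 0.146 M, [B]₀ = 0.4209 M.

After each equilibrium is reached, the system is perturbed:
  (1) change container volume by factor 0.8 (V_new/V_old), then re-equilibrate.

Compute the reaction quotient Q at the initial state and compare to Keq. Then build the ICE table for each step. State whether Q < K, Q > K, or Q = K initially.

Q₀ = 4.7525e+07 vs Keq = 242.6 ⇒ Q>K, reverse
Step 1:
                    L           D           B
  init        0.01062       0.146      0.4209
  Δ            0.1954      0.1954     -0.1303
  eq            0.206      0.3414      0.2906
  solve Keq expr → x = -0.06514; check Q = 242.6
Then change container volume by factor 0.8 (V_new/V_old).
Step 2:
                    L           D           B
  init         0.2576      0.4268      0.3633
  Δ          -0.03796    -0.03796     0.02531
  eq           0.2196      0.3888      0.3886
  solve Keq expr → x = 0.01265; check Q = 242.6

Q₀ = 4.7525e+07; Q > K (proceeds reverse)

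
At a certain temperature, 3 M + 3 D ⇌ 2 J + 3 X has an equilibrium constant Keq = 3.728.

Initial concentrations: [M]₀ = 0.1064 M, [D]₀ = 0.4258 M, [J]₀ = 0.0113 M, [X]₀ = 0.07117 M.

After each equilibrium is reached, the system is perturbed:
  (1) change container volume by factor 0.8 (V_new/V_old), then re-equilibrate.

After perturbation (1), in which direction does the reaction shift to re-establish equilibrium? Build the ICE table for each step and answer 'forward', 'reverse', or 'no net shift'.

Direction: forward

Q₀ = 4.9500e-04 vs Keq = 3.728 ⇒ Q<K, forward
Step 1:
                    M           D           J           X
  Initial      0.1064      0.4258      0.0113     0.07117
  Change     -0.06885    -0.06885      0.0459     0.06885
  Equil       0.03755       0.357      0.0572        0.14
  solve Keq expr → x = 0.02295; check Q = 3.728
Then change container volume by factor 0.8 (V_new/V_old).
Step 2:
                    M           D           J           X
  Initial     0.04694      0.4462      0.0715       0.175
  Change    -0.002074   -0.002074    0.001382    0.002074
  Equil       0.04487      0.4441     0.07288      0.1771
  solve Keq expr → x = 6.9119e-04; check Q = 3.728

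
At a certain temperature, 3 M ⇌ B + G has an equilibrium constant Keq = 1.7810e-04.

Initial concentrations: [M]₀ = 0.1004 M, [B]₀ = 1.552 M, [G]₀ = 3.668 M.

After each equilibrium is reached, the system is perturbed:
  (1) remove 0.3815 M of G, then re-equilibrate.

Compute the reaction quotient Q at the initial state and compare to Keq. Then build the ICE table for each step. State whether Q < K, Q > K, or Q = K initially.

Q₀ = 5625 vs Keq = 1.7810e-04 ⇒ Q>K, reverse
Step 1:
                    M           B           G
  I            0.1004       1.552       3.668
  C             4.629      -1.543      -1.543
  E              4.73    0.008869       2.125
  solve Keq expr → x = -1.543; check Q = 1.7810e-04
Then remove 0.3815 M of G.
Step 2:
                    M           B           G
  I              4.73    0.008869       1.743
  C         -0.005671     0.00189     0.00189
  E             4.724     0.01076       1.745
  solve Keq expr → x = 0.00189; check Q = 1.7810e-04

Q₀ = 5625; Q > K (proceeds reverse)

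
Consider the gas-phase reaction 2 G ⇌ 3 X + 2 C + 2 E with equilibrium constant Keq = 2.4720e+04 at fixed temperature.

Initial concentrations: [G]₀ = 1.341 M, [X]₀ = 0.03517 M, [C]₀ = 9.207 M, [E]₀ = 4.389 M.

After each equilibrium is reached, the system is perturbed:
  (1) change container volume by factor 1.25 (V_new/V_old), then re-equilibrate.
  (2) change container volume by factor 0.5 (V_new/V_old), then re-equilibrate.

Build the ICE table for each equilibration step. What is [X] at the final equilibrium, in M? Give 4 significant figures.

Q₀ = 0.0395 vs Keq = 2.4720e+04 ⇒ Q<K, forward
Step 1:
                    G           X           C           E
  I             1.341     0.03517       9.207       4.389
  C           -0.8442       1.266      0.8442      0.8442
  E            0.4968       1.302       10.05       5.233
  solve Keq expr → x = 0.4221; check Q = 2.4720e+04
Then change container volume by factor 1.25 (V_new/V_old).
Step 2:
                    G           X           C           E
  I            0.3974       1.041       8.041       4.187
  C           -0.1054       0.158      0.1054      0.1054
  E            0.2921       1.199       8.146       4.292
  solve Keq expr → x = 0.05268; check Q = 2.4720e+04
Then change container volume by factor 0.5 (V_new/V_old).
Step 3:
                    G           X           C           E
  I            0.5841       2.399       16.29       8.584
  C            0.6819      -1.023     -0.6819     -0.6819
  E             1.266       1.376       15.61       7.902
  solve Keq expr → x = -0.3409; check Q = 2.4720e+04

[X]_eq = 1.376 M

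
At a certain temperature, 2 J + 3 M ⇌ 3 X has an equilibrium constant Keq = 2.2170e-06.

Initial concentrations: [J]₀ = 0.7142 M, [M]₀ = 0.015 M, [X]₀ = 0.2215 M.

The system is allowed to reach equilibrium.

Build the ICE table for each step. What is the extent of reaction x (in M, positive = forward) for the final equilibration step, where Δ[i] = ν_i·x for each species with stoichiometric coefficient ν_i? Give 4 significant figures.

Q₀ = 6313 vs Keq = 2.2170e-06 ⇒ Q>K, reverse
Step 1:
                   J          M          X
  Initial     0.7142      0.015     0.2215
  Change      0.1458     0.2187    -0.2187
  Equil         0.86     0.2337   0.002756
  solve Keq expr → x = -0.07291; check Q = 2.2170e-06

x = -0.07291 M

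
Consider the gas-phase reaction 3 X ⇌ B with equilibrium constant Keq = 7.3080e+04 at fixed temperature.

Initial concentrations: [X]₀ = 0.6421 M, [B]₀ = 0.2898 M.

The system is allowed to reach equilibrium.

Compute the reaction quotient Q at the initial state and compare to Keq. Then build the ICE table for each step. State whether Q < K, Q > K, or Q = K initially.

Q₀ = 1.095; Q < K (proceeds forward)

Q₀ = 1.095 vs Keq = 7.3080e+04 ⇒ Q<K, forward
Step 1:
                  X         B
  I          0.6421    0.2898
  C         -0.6231    0.2077
  E         0.01895    0.4975
  solve Keq expr → x = 0.2077; check Q = 7.3080e+04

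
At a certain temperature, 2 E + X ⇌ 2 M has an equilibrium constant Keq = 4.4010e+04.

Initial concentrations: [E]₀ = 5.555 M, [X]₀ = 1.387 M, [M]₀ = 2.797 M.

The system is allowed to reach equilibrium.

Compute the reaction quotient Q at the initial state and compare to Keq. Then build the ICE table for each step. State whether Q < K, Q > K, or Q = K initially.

Q₀ = 0.1828 vs Keq = 4.4010e+04 ⇒ Q<K, forward
Step 1:
                   E          X          M
  Initial      5.555      1.387      2.797
  Change      -2.774     -1.387      2.774
  Equil        2.781 9.1165e-05      5.571
  solve Keq expr → x = 1.387; check Q = 4.4010e+04

Q₀ = 0.1828; Q < K (proceeds forward)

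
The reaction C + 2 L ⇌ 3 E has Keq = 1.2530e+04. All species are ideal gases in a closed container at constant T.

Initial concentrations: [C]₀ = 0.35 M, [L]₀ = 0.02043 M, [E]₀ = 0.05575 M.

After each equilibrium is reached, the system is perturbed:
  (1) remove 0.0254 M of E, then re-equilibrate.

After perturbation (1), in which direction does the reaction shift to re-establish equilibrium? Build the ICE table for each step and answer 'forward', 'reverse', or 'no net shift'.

Direction: forward

Q₀ = 1.186 vs Keq = 1.2530e+04 ⇒ Q<K, forward
Step 1:
                   C          L          E
  init          0.35    0.02043    0.05575
  Δ         -0.01002   -0.02004    0.03007
  eq            0.34 3.8518e-04    0.08582
  solve Keq expr → x = 0.01002; check Q = 1.2530e+04
Then remove 0.0254 M of E.
Step 2:
                   C          L          E
  init          0.34 3.8518e-04    0.06042
  Δ       -7.8147e-05 -1.5629e-04 2.3444e-04
  eq          0.3399 2.2888e-04    0.06065
  solve Keq expr → x = 7.8147e-05; check Q = 1.2530e+04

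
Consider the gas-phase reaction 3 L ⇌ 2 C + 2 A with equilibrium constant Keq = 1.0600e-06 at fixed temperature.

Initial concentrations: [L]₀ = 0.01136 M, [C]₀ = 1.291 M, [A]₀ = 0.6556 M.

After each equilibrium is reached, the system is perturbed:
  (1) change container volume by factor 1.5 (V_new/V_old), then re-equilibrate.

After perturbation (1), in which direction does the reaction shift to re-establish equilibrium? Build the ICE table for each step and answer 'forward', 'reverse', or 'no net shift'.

Q₀ = 4.8865e+05 vs Keq = 1.0600e-06 ⇒ Q>K, reverse
Step 1:
                  L         C         A
  Initial   0.01136     1.291    0.6556
  Change      0.981    -0.654    -0.654
  Equil      0.9924     0.637  0.001598
  solve Keq expr → x = -0.327; check Q = 1.0600e-06
Then change container volume by factor 1.5 (V_new/V_old).
Step 2:
                  L         C         A
  Initial    0.6616    0.4247  0.001065
  Change  -3.5642e-04 2.3761e-04 2.3761e-04
  Equil      0.6612    0.4249  0.001303
  solve Keq expr → x = 1.1881e-04; check Q = 1.0600e-06

Direction: forward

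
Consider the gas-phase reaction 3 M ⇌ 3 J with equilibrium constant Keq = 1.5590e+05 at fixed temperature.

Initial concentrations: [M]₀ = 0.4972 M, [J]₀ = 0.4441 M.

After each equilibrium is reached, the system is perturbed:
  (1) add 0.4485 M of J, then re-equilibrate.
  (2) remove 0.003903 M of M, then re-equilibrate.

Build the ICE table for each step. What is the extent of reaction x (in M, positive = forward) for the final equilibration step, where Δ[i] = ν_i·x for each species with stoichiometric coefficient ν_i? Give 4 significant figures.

Q₀ = 0.7126 vs Keq = 1.5590e+05 ⇒ Q<K, forward
Step 1:
                    M           J
  Initial      0.4972      0.4441
  Change        -0.48        0.48
  Equil       0.01717      0.9241
  solve Keq expr → x = 0.16; check Q = 1.5590e+05
Then add 0.4485 M of J.
Step 2:
                    M           J
  Initial     0.01717       1.373
  Change     0.008181   -0.008181
  Equil       0.02535       1.364
  solve Keq expr → x = -0.002727; check Q = 1.5590e+05
Then remove 0.003903 M of M.
Step 3:
                    M           J
  Initial     0.02145       1.364
  Change     0.003832   -0.003832
  Equil       0.02528       1.361
  solve Keq expr → x = -0.001277; check Q = 1.5590e+05

x = -0.001277 M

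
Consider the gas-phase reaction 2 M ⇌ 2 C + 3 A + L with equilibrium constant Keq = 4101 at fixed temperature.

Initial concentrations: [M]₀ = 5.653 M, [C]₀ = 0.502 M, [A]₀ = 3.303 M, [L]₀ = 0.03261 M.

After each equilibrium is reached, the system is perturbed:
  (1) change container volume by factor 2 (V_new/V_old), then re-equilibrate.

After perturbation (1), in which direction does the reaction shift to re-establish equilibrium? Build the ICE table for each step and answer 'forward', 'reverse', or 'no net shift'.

Direction: forward

Q₀ = 0.009267 vs Keq = 4101 ⇒ Q<K, forward
Step 1:
                   M          C          A          L
  Initial      5.653      0.502      3.303    0.03261
  Change      -3.528      3.528      5.292      1.764
  Equil        2.125       4.03      8.595      1.797
  solve Keq expr → x = 1.764; check Q = 4101
Then change container volume by factor 2 (V_new/V_old).
Step 2:
                   M          C          A          L
  Initial      1.063      2.015      4.297     0.8983
  Change     -0.5563     0.5563     0.8345     0.2782
  Equil       0.5063      2.571      5.132      1.176
  solve Keq expr → x = 0.2782; check Q = 4101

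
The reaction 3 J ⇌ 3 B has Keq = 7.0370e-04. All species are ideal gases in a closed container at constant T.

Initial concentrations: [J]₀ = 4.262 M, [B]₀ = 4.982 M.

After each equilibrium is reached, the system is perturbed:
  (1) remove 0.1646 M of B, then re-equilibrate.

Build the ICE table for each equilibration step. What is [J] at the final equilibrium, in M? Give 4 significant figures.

[J]_eq = 8.338 M

Q₀ = 1.597 vs Keq = 7.0370e-04 ⇒ Q>K, reverse
Step 1:
                   J          B
  init         4.262      4.982
  Δ            4.227     -4.227
  eq           8.489     0.7551
  solve Keq expr → x = -1.409; check Q = 7.0370e-04
Then remove 0.1646 M of B.
Step 2:
                   J          B
  init         8.489     0.5905
  Δ          -0.1512     0.1512
  eq           8.338     0.7416
  solve Keq expr → x = 0.05039; check Q = 7.0370e-04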